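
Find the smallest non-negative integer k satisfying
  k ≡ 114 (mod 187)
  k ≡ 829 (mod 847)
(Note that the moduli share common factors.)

Combine the congruences pairwise.
gcd(187, 847) = 11 and 11 | (829 − 114), so the pair is consistent; merging gives k ≡ 5911 (mod 14399), where 14399 = lcm(187, 847).
The solution is unique modulo lcm(187, 847) = 14399.

5911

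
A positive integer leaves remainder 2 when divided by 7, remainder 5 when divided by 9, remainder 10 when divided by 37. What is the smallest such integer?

1157

From x ≡ 2 (mod 7) write x = 2 + 7t. Substituting into x ≡ 5 (mod 9) gives 7t ≡ 3 (mod 9), and since 7⁻¹ ≡ 4 (mod 9), t ≡ 3. Hence x ≡ 2 + 7·3 = 23 (mod 63).
From x ≡ 23 (mod 63) write x = 23 + 63t. Substituting into x ≡ 10 (mod 37) gives 63t ≡ 24 (mod 37), and since 26⁻¹ ≡ 10 (mod 37), t ≡ 18. Hence x ≡ 23 + 63·18 = 1157 (mod 2331).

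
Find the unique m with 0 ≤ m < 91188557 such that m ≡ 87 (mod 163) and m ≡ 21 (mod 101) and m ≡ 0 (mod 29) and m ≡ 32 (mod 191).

From m ≡ 87 (mod 163) write m = 87 + 163t. Substituting into m ≡ 21 (mod 101) gives 163t ≡ 35 (mod 101), and since 62⁻¹ ≡ 44 (mod 101), t ≡ 25. Hence m ≡ 87 + 163·25 = 4162 (mod 16463).
From m ≡ 4162 (mod 16463) write m = 4162 + 16463t. Substituting into m ≡ 0 (mod 29) gives 16463t ≡ 14 (mod 29), and since 20⁻¹ ≡ 16 (mod 29), t ≡ 21. Hence m ≡ 4162 + 16463·21 = 349885 (mod 477427).
From m ≡ 349885 (mod 477427) write m = 349885 + 477427t. Substituting into m ≡ 32 (mod 191) gives 477427t ≡ 59 (mod 191), and since 118⁻¹ ≡ 34 (mod 191), t ≡ 96. Hence m ≡ 349885 + 477427·96 = 46182877 (mod 91188557).

46182877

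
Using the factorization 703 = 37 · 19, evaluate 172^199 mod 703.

Mod 37: 172 ≡ 24; by Fermat, exponent reduces to 199 mod 36 = 19; 24^19 ≡ 13 (mod 37).
Mod 19: 172 ≡ 1; by Fermat, exponent reduces to 199 mod 18 = 1; 1^1 ≡ 1 (mod 19).
Combine by CRT: x ≡ 13 (mod 37), x ≡ 1 (mod 19) ⇒ x ≡ 457 (mod 703).

457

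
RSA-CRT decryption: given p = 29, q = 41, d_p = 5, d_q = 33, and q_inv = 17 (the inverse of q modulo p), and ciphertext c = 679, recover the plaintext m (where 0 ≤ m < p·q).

m₁ = c^(d_p) mod p: c ≡ 12 (mod 29), and 12^5 mod 29 = 12.
m₂ = c^(d_q) mod q: c ≡ 23 (mod 41), and 23^33 mod 41 = 31.
h = q_inv·(m₁ − m₂) mod p = 17·(12 − 31) mod 29 = 25.
m = m₂ + h·q = 31 + 25·41 = 1056.

1056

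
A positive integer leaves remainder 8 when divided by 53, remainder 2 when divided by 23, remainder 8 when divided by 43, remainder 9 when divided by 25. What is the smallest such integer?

727009

From a ≡ 8 (mod 53) write a = 8 + 53t. Substituting into a ≡ 2 (mod 23) gives 53t ≡ 17 (mod 23), and since 7⁻¹ ≡ 10 (mod 23), t ≡ 9. Hence a ≡ 8 + 53·9 = 485 (mod 1219).
From a ≡ 485 (mod 1219) write a = 485 + 1219t. Substituting into a ≡ 8 (mod 43) gives 1219t ≡ 39 (mod 43), and since 15⁻¹ ≡ 23 (mod 43), t ≡ 37. Hence a ≡ 485 + 1219·37 = 45588 (mod 52417).
From a ≡ 45588 (mod 52417) write a = 45588 + 52417t. Substituting into a ≡ 9 (mod 25) gives 52417t ≡ 21 (mod 25), and since 17⁻¹ ≡ 3 (mod 25), t ≡ 13. Hence a ≡ 45588 + 52417·13 = 727009 (mod 1310425).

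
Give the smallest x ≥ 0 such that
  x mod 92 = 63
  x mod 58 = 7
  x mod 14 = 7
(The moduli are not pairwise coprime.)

gcd(92, 58) = 2 and 2 | (7 − 63), so the pair is consistent; merging gives x ≡ 1167 (mod 2668), where 2668 = lcm(92, 58).
gcd(2668, 14) = 2 and 2 | (7 − 1167), so the pair is consistent; merging gives x ≡ 6503 (mod 18676), where 18676 = lcm(2668, 14).
The solution is unique modulo lcm(92, 58, 14) = 18676.

6503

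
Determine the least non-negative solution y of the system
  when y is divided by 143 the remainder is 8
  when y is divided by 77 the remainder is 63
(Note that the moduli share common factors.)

294

gcd(143, 77) = 11 and 11 | (63 − 8), so the pair is consistent; merging gives y ≡ 294 (mod 1001), where 1001 = lcm(143, 77).
The solution is unique modulo lcm(143, 77) = 1001.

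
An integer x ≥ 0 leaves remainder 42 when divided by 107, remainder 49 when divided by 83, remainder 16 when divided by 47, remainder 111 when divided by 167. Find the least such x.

The moduli are pairwise coprime; N = 107·83·47·167 = 69706969.
N/107 = 651467; 651467 ≡ 51 (mod 107); 51·21 ≡ 1, so inverse 21.
N/83 = 839843; 839843 ≡ 49 (mod 83); 49·61 ≡ 1, so inverse 61.
N/47 = 1483127; 1483127 ≡ 42 (mod 47); 42·28 ≡ 1, so inverse 28.
N/167 = 417407; 417407 ≡ 74 (mod 167); 74·79 ≡ 1, so inverse 79.
x ≡ 42·651467·21 + 49·839843·61 + 16·1483127·28 + 111·417407·79 = 7409567500.
7409567500 mod 69706969 = 20628786.

20628786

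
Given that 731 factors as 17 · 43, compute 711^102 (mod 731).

236

Mod 17: 711 ≡ 14; by Fermat, exponent reduces to 102 mod 16 = 6; 14^6 ≡ 15 (mod 17).
Mod 43: 711 ≡ 23; by Fermat, exponent reduces to 102 mod 42 = 18; 23^18 ≡ 21 (mod 43).
Combine by CRT: x ≡ 15 (mod 17), x ≡ 21 (mod 43) ⇒ x ≡ 236 (mod 731).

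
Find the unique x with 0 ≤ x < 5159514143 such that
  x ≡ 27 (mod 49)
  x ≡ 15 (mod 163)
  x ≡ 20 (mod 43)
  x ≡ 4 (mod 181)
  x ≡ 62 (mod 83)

From x ≡ 27 (mod 49) write x = 27 + 49t. Substituting into x ≡ 15 (mod 163) gives 49t ≡ 151 (mod 163), and since 49⁻¹ ≡ 10 (mod 163), t ≡ 43. Hence x ≡ 27 + 49·43 = 2134 (mod 7987).
From x ≡ 2134 (mod 7987) write x = 2134 + 7987t. Substituting into x ≡ 20 (mod 43) gives 7987t ≡ 36 (mod 43), and since 32⁻¹ ≡ 39 (mod 43), t ≡ 28. Hence x ≡ 2134 + 7987·28 = 225770 (mod 343441).
From x ≡ 225770 (mod 343441) write x = 225770 + 343441t. Substituting into x ≡ 4 (mod 181) gives 343441t ≡ 122 (mod 181), and since 84⁻¹ ≡ 153 (mod 181), t ≡ 23. Hence x ≡ 225770 + 343441·23 = 8124913 (mod 62162821).
From x ≡ 8124913 (mod 62162821) write x = 8124913 + 62162821t. Substituting into x ≡ 62 (mod 83) gives 62162821t ≡ 19 (mod 83), and since 54⁻¹ ≡ 20 (mod 83), t ≡ 48. Hence x ≡ 8124913 + 62162821·48 = 2991940321 (mod 5159514143).

2991940321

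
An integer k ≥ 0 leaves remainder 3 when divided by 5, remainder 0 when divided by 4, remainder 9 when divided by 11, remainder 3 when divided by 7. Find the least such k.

The moduli are pairwise coprime; N = 5·4·11·7 = 1540.
N/5 = 308; 308 ≡ 3 (mod 5); 3·2 ≡ 1, so inverse 2.
N/4 = 385; 385 ≡ 1 (mod 4), inverse 1.
N/11 = 140; 140 ≡ 8 (mod 11); 8·7 ≡ 1, so inverse 7.
N/7 = 220; 220 ≡ 3 (mod 7); 3·5 ≡ 1, so inverse 5.
k ≡ 3·308·2 + 0·385·1 + 9·140·7 + 3·220·5 = 13968.
13968 mod 1540 = 108.

108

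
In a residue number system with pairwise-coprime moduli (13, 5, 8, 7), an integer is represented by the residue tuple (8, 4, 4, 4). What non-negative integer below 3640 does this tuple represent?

2244

The moduli are pairwise coprime; N = 13·5·8·7 = 3640.
N/13 = 280; 280 ≡ 7 (mod 13); 7·2 ≡ 1, so inverse 2.
N/5 = 728; 728 ≡ 3 (mod 5); 3·2 ≡ 1, so inverse 2.
N/8 = 455; 455 ≡ 7 (mod 8); 7·7 ≡ 1, so inverse 7.
N/7 = 520; 520 ≡ 2 (mod 7); 2·4 ≡ 1, so inverse 4.
x ≡ 8·280·2 + 4·728·2 + 4·455·7 + 4·520·4 = 31364.
31364 mod 3640 = 2244.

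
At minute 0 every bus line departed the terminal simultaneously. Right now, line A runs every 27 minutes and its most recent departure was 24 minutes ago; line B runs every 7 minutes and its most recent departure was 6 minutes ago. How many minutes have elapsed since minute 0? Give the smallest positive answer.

132

From t ≡ 24 (mod 27) write t = 24 + 27s. Substituting into t ≡ 6 (mod 7) gives 27s ≡ 3 (mod 7), and since 6⁻¹ ≡ 6 (mod 7), s ≡ 4. Hence t ≡ 24 + 27·4 = 132 (mod 189).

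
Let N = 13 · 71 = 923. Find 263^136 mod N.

Mod 13: 263 ≡ 3; by Fermat, exponent reduces to 136 mod 12 = 4; 3^4 ≡ 3 (mod 13).
Mod 71: 263 ≡ 50; by Fermat, exponent reduces to 136 mod 70 = 66; 50^66 ≡ 6 (mod 71).
Combine by CRT: x ≡ 3 (mod 13), x ≡ 6 (mod 71) ⇒ x ≡ 432 (mod 923).

432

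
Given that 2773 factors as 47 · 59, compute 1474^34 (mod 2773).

Mod 47: 1474 ≡ 17; 17^34 ≡ 6 (mod 47).
Mod 59: 1474 ≡ 58; 58^34 ≡ 1 (mod 59).
Combine by CRT: x ≡ 6 (mod 47), x ≡ 1 (mod 59) ⇒ x ≡ 1181 (mod 2773).

1181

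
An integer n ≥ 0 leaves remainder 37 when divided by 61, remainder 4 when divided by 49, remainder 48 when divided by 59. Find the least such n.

The moduli are pairwise coprime; M = 61·49·59 = 176351.
M/61 = 2891; 2891 ≡ 24 (mod 61); 24·28 ≡ 1, so inverse 28.
M/49 = 3599; 3599 ≡ 22 (mod 49); 22·29 ≡ 1, so inverse 29.
M/59 = 2989; 2989 ≡ 39 (mod 59); 39·56 ≡ 1, so inverse 56.
n ≡ 37·2891·28 + 4·3599·29 + 48·2989·56 = 11446992.
11446992 mod 176351 = 160528.

160528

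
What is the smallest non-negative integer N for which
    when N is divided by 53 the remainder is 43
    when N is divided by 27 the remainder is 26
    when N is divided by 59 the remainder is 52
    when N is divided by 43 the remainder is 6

3591323

The moduli are pairwise coprime; M = 53·27·59·43 = 3630447.
M/53 = 68499; 68499 ≡ 23 (mod 53); 23·30 ≡ 1, so inverse 30.
M/27 = 134461; 134461 ≡ 1 (mod 27), inverse 1.
M/59 = 61533; 61533 ≡ 55 (mod 59); 55·44 ≡ 1, so inverse 44.
M/43 = 84429; 84429 ≡ 20 (mod 43); 20·28 ≡ 1, so inverse 28.
N ≡ 43·68499·30 + 26·134461·1 + 52·61533·44 + 6·84429·28 = 246831272.
246831272 mod 3630447 = 3591323.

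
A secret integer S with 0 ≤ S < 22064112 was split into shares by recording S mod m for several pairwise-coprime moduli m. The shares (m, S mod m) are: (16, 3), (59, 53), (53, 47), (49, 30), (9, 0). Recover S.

From S ≡ 3 (mod 16) write S = 3 + 16t. Substituting into S ≡ 53 (mod 59) gives 16t ≡ 50 (mod 59), and since 16⁻¹ ≡ 48 (mod 59), t ≡ 40. Hence S ≡ 3 + 16·40 = 643 (mod 944).
From S ≡ 643 (mod 944) write S = 643 + 944t. Substituting into S ≡ 47 (mod 53) gives 944t ≡ 40 (mod 53), and since 43⁻¹ ≡ 37 (mod 53), t ≡ 49. Hence S ≡ 643 + 944·49 = 46899 (mod 50032).
From S ≡ 46899 (mod 50032) write S = 46899 + 50032t. Substituting into S ≡ 30 (mod 49) gives 50032t ≡ 24 (mod 49), and since 3⁻¹ ≡ 33 (mod 49), t ≡ 8. Hence S ≡ 46899 + 50032·8 = 447155 (mod 2451568).
From S ≡ 447155 (mod 2451568) write S = 447155 + 2451568t. Substituting into S ≡ 0 (mod 9) gives 2451568t ≡ 1 (mod 9), and since 4⁻¹ ≡ 7 (mod 9), t ≡ 7. Hence S ≡ 447155 + 2451568·7 = 17608131 (mod 22064112).

17608131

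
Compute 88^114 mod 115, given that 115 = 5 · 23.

Mod 5: 88 ≡ 3; by Fermat, exponent reduces to 114 mod 4 = 2; 3^2 ≡ 4 (mod 5).
Mod 23: 88 ≡ 19; by Fermat, exponent reduces to 114 mod 22 = 4; 19^4 ≡ 3 (mod 23).
Combine by CRT: x ≡ 4 (mod 5), x ≡ 3 (mod 23) ⇒ x ≡ 49 (mod 115).

49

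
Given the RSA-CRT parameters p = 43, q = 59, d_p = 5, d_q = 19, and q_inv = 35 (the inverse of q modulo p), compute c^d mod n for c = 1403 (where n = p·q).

m₁ = c^(d_p) mod p: c ≡ 27 (mod 43), and 27^5 mod 43 = 22.
m₂ = c^(d_q) mod q: c ≡ 46 (mod 59), and 46^19 mod 59 = 41.
h = q_inv·(m₁ − m₂) mod p = 35·(22 − 41) mod 43 = 23.
m = m₂ + h·q = 41 + 23·59 = 1398.

1398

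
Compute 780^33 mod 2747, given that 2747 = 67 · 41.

Mod 67: 780 ≡ 43; 43^33 ≡ 66 (mod 67).
Mod 41: 780 ≡ 1; 1^33 ≡ 1 (mod 41).
Combine by CRT: x ≡ 66 (mod 67), x ≡ 1 (mod 41) ⇒ x ≡ 1272 (mod 2747).

1272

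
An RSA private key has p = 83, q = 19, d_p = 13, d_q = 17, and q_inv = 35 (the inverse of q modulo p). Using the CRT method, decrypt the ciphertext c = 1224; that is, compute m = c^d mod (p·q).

m₁ = c^(d_p) mod p: c ≡ 62 (mod 83), and 62^13 mod 83 = 66.
m₂ = c^(d_q) mod q: c ≡ 8 (mod 19), and 8^17 mod 19 = 12.
h = q_inv·(m₁ − m₂) mod p = 35·(66 − 12) mod 83 = 64.
m = m₂ + h·q = 12 + 64·19 = 1228.

1228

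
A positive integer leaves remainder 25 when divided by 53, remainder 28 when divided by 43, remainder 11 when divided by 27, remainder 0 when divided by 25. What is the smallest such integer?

Combine the congruences pairwise.
From t ≡ 25 (mod 53) write t = 25 + 53s. Substituting into t ≡ 28 (mod 43) gives 53s ≡ 3 (mod 43), and since 10⁻¹ ≡ 13 (mod 43), s ≡ 39. Hence t ≡ 25 + 53·39 = 2092 (mod 2279).
From t ≡ 2092 (mod 2279) write t = 2092 + 2279s. Substituting into t ≡ 11 (mod 27) gives 2279s ≡ 25 (mod 27), and since 11⁻¹ ≡ 5 (mod 27), s ≡ 17. Hence t ≡ 2092 + 2279·17 = 40835 (mod 61533).
From t ≡ 40835 (mod 61533) write t = 40835 + 61533s. Substituting into t ≡ 0 (mod 25) gives 61533s ≡ 15 (mod 25), and since 8⁻¹ ≡ 22 (mod 25), s ≡ 5. Hence t ≡ 40835 + 61533·5 = 348500 (mod 1538325).

348500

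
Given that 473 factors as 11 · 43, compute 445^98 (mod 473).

Mod 11: 445 ≡ 5; by Fermat, exponent reduces to 98 mod 10 = 8; 5^8 ≡ 4 (mod 11).
Mod 43: 445 ≡ 15; by Fermat, exponent reduces to 98 mod 42 = 14; 15^14 ≡ 6 (mod 43).
Combine by CRT: x ≡ 4 (mod 11), x ≡ 6 (mod 43) ⇒ x ≡ 92 (mod 473).

92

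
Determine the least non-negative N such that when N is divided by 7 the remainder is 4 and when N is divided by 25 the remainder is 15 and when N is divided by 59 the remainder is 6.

8915

The moduli are pairwise coprime; M = 7·25·59 = 10325.
M/7 = 1475; 1475 ≡ 5 (mod 7); 5·3 ≡ 1, so inverse 3.
M/25 = 413; 413 ≡ 13 (mod 25); 13·2 ≡ 1, so inverse 2.
M/59 = 175; 175 ≡ 57 (mod 59); 57·29 ≡ 1, so inverse 29.
N ≡ 4·1475·3 + 15·413·2 + 6·175·29 = 60540.
60540 mod 10325 = 8915.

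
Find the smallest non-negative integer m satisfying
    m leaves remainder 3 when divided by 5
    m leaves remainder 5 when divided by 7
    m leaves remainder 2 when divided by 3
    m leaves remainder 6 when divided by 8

278

From m ≡ 3 (mod 5) write m = 3 + 5t. Substituting into m ≡ 5 (mod 7) gives 5t ≡ 2 (mod 7), and since 5⁻¹ ≡ 3 (mod 7), t ≡ 6. Hence m ≡ 3 + 5·6 = 33 (mod 35).
From m ≡ 33 (mod 35) write m = 33 + 35t. Substituting into m ≡ 2 (mod 3) gives 35t ≡ 2 (mod 3), and since 2⁻¹ ≡ 2 (mod 3), t ≡ 1. Hence m ≡ 33 + 35·1 = 68 (mod 105).
From m ≡ 68 (mod 105) write m = 68 + 105t. Substituting into m ≡ 6 (mod 8) gives 105t ≡ 2 (mod 8), and since 1⁻¹ ≡ 1 (mod 8), t ≡ 2. Hence m ≡ 68 + 105·2 = 278 (mod 840).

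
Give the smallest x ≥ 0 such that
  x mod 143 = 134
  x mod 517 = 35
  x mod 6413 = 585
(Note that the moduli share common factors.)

507212

Combine the congruences pairwise.
gcd(143, 517) = 11 and 11 | (35 − 134), so the pair is consistent; merging gives x ≡ 3137 (mod 6721), where 6721 = lcm(143, 517).
gcd(6721, 6413) = 11 and 11 | (585 − 3137), so the pair is consistent; merging gives x ≡ 507212 (mod 3918343), where 3918343 = lcm(6721, 6413).
The solution is unique modulo lcm(143, 517, 6413) = 3918343.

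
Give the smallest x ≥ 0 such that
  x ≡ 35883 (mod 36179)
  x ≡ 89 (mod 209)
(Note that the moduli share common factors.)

289136

Combine the congruences pairwise.
gcd(36179, 209) = 11 and 11 | (89 − 35883), so the pair is consistent; merging gives x ≡ 289136 (mod 687401), where 687401 = lcm(36179, 209).
The solution is unique modulo lcm(36179, 209) = 687401.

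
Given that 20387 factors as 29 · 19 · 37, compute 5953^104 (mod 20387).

3786

Mod 29: 5953 ≡ 8; by Fermat, exponent reduces to 104 mod 28 = 20; 8^20 ≡ 16 (mod 29).
Mod 19: 5953 ≡ 6; by Fermat, exponent reduces to 104 mod 18 = 14; 6^14 ≡ 5 (mod 19).
Mod 37: 5953 ≡ 33; by Fermat, exponent reduces to 104 mod 36 = 32; 33^32 ≡ 12 (mod 37).
Combine by CRT: x ≡ 16 (mod 29), x ≡ 5 (mod 19), x ≡ 12 (mod 37) ⇒ x ≡ 3786 (mod 20387).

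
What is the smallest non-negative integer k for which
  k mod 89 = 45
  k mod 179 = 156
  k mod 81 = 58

521941

Combine the congruences pairwise.
From k ≡ 45 (mod 89) write k = 45 + 89t. Substituting into k ≡ 156 (mod 179) gives 89t ≡ 111 (mod 179), and since 89⁻¹ ≡ 177 (mod 179), t ≡ 136. Hence k ≡ 45 + 89·136 = 12149 (mod 15931).
From k ≡ 12149 (mod 15931) write k = 12149 + 15931t. Substituting into k ≡ 58 (mod 81) gives 15931t ≡ 59 (mod 81), and since 55⁻¹ ≡ 28 (mod 81), t ≡ 32. Hence k ≡ 12149 + 15931·32 = 521941 (mod 1290411).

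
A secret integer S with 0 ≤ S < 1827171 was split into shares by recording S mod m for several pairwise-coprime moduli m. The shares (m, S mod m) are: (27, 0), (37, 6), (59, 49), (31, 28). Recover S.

861921

From S ≡ 0 (mod 27) write S = 0 + 27t. Substituting into S ≡ 6 (mod 37) gives 27t ≡ 6 (mod 37), and since 27⁻¹ ≡ 11 (mod 37), t ≡ 29. Hence S ≡ 0 + 27·29 = 783 (mod 999).
From S ≡ 783 (mod 999) write S = 783 + 999t. Substituting into S ≡ 49 (mod 59) gives 999t ≡ 33 (mod 59), and since 55⁻¹ ≡ 44 (mod 59), t ≡ 36. Hence S ≡ 783 + 999·36 = 36747 (mod 58941).
From S ≡ 36747 (mod 58941) write S = 36747 + 58941t. Substituting into S ≡ 28 (mod 31) gives 58941t ≡ 16 (mod 31), and since 10⁻¹ ≡ 28 (mod 31), t ≡ 14. Hence S ≡ 36747 + 58941·14 = 861921 (mod 1827171).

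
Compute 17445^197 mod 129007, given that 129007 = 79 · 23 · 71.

Mod 79: 17445 ≡ 65; by Fermat, exponent reduces to 197 mod 78 = 41; 65^41 ≡ 38 (mod 79).
Mod 23: 17445 ≡ 11; by Fermat, exponent reduces to 197 mod 22 = 21; 11^21 ≡ 21 (mod 23).
Mod 71: 17445 ≡ 50; by Fermat, exponent reduces to 197 mod 70 = 57; 50^57 ≡ 10 (mod 71).
Combine by CRT: x ≡ 38 (mod 79), x ≡ 21 (mod 23), x ≡ 10 (mod 71) ⇒ x ≡ 30611 (mod 129007).

30611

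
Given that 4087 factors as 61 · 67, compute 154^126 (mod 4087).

Mod 61: 154 ≡ 32; by Fermat, exponent reduces to 126 mod 60 = 6; 32^6 ≡ 60 (mod 61).
Mod 67: 154 ≡ 20; by Fermat, exponent reduces to 126 mod 66 = 60; 20^60 ≡ 25 (mod 67).
Combine by CRT: x ≡ 60 (mod 61), x ≡ 25 (mod 67) ⇒ x ≡ 1097 (mod 4087).

1097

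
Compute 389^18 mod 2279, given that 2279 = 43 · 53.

1177

Mod 43: 389 ≡ 2; 2^18 ≡ 16 (mod 43).
Mod 53: 389 ≡ 18; 18^18 ≡ 11 (mod 53).
Combine by CRT: x ≡ 16 (mod 43), x ≡ 11 (mod 53) ⇒ x ≡ 1177 (mod 2279).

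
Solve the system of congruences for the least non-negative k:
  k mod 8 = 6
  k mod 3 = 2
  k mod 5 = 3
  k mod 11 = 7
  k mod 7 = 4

The moduli are pairwise coprime; N = 8·3·5·11·7 = 9240.
N/8 = 1155; 1155 ≡ 3 (mod 8); 3·3 ≡ 1, so inverse 3.
N/3 = 3080; 3080 ≡ 2 (mod 3); 2·2 ≡ 1, so inverse 2.
N/5 = 1848; 1848 ≡ 3 (mod 5); 3·2 ≡ 1, so inverse 2.
N/11 = 840; 840 ≡ 4 (mod 11); 4·3 ≡ 1, so inverse 3.
N/7 = 1320; 1320 ≡ 4 (mod 7); 4·2 ≡ 1, so inverse 2.
k ≡ 6·1155·3 + 2·3080·2 + 3·1848·2 + 7·840·3 + 4·1320·2 = 72398.
72398 mod 9240 = 7718.

7718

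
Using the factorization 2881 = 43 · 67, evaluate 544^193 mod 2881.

Mod 43: 544 ≡ 28; by Fermat, exponent reduces to 193 mod 42 = 25; 28^25 ≡ 29 (mod 43).
Mod 67: 544 ≡ 8; by Fermat, exponent reduces to 193 mod 66 = 61; 8^61 ≡ 27 (mod 67).
Combine by CRT: x ≡ 29 (mod 43), x ≡ 27 (mod 67) ⇒ x ≡ 1233 (mod 2881).

1233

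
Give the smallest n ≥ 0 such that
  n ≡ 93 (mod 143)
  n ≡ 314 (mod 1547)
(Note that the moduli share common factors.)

4955

gcd(143, 1547) = 13 and 13 | (314 − 93), so the pair is consistent; merging gives n ≡ 4955 (mod 17017), where 17017 = lcm(143, 1547).
The solution is unique modulo lcm(143, 1547) = 17017.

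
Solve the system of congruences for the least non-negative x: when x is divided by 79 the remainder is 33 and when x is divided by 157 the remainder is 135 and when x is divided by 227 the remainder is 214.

400642

From x ≡ 33 (mod 79) write x = 33 + 79t. Substituting into x ≡ 135 (mod 157) gives 79t ≡ 102 (mod 157), and since 79⁻¹ ≡ 2 (mod 157), t ≡ 47. Hence x ≡ 33 + 79·47 = 3746 (mod 12403).
From x ≡ 3746 (mod 12403) write x = 3746 + 12403t. Substituting into x ≡ 214 (mod 227) gives 12403t ≡ 100 (mod 227), and since 145⁻¹ ≡ 191 (mod 227), t ≡ 32. Hence x ≡ 3746 + 12403·32 = 400642 (mod 2815481).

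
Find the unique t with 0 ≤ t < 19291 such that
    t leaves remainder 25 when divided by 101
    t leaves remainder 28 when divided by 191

7095

From t ≡ 25 (mod 101) write t = 25 + 101s. Substituting into t ≡ 28 (mod 191) gives 101s ≡ 3 (mod 191), and since 101⁻¹ ≡ 87 (mod 191), s ≡ 70. Hence t ≡ 25 + 101·70 = 7095 (mod 19291).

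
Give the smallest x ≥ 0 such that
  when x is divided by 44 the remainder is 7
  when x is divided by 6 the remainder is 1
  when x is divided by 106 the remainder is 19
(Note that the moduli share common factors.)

gcd(44, 6) = 2 and 2 | (1 − 7), so the pair is consistent; merging gives x ≡ 7 (mod 132), where 132 = lcm(44, 6).
gcd(132, 106) = 2 and 2 | (19 − 7), so the pair is consistent; merging gives x ≡ 3835 (mod 6996), where 6996 = lcm(132, 106).
The solution is unique modulo lcm(44, 6, 106) = 6996.

3835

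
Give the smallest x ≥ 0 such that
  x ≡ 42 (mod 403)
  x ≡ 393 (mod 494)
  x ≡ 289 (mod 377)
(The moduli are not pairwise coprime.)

Combine the congruences pairwise.
gcd(403, 494) = 13 and 13 | (393 − 42), so the pair is consistent; merging gives x ≡ 2863 (mod 15314), where 15314 = lcm(403, 494).
gcd(15314, 377) = 13 and 13 | (289 − 2863), so the pair is consistent; merging gives x ≡ 278515 (mod 444106), where 444106 = lcm(15314, 377).
The solution is unique modulo lcm(403, 494, 377) = 444106.

278515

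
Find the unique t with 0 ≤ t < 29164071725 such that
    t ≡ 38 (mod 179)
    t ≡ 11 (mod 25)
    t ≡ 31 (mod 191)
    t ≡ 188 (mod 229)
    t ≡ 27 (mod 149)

The moduli are pairwise coprime; N = 179·25·191·229·149 = 29164071725.
N/179 = 162927775; 162927775 ≡ 6 (mod 179); 6·30 ≡ 1, so inverse 30.
N/25 = 1166562869; 1166562869 ≡ 19 (mod 25); 19·4 ≡ 1, so inverse 4.
N/191 = 152691475; 152691475 ≡ 154 (mod 191); 154·160 ≡ 1, so inverse 160.
N/229 = 127354025; 127354025 ≡ 26 (mod 229); 26·185 ≡ 1, so inverse 185.
N/149 = 195732025; 195732025 ≡ 112 (mod 149); 112·4 ≡ 1, so inverse 4.
t ≡ 38·162927775·30 + 11·1166562869·4 + 31·152691475·160 + 188·127354025·185 + 27·195732025·4 = 5444928193936.
5444928193936 mod 29164071725 = 20410853086.

20410853086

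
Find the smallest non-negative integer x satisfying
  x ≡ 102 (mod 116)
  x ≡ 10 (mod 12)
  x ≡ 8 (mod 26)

Combine the congruences pairwise.
gcd(116, 12) = 4 and 4 | (10 − 102), so the pair is consistent; merging gives x ≡ 334 (mod 348), where 348 = lcm(116, 12).
gcd(348, 26) = 2 and 2 | (8 − 334), so the pair is consistent; merging gives x ≡ 3466 (mod 4524), where 4524 = lcm(348, 26).
The solution is unique modulo lcm(116, 12, 26) = 4524.

3466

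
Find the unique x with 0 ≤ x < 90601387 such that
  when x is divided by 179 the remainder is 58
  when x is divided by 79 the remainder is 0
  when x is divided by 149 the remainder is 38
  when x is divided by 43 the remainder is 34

7876774

The moduli are pairwise coprime; N = 179·79·149·43 = 90601387.
N/179 = 506153; 506153 ≡ 120 (mod 179); 120·91 ≡ 1, so inverse 91.
N/79 = 1146853; 1146853 ≡ 10 (mod 79); 10·8 ≡ 1, so inverse 8.
N/149 = 608063; 608063 ≡ 143 (mod 149); 143·124 ≡ 1, so inverse 124.
N/43 = 2107009; 2107009 ≡ 9 (mod 43); 9·24 ≡ 1, so inverse 24.
x ≡ 58·506153·91 + 0·1146853·8 + 38·608063·124 + 34·2107009·24 = 7255987734.
7255987734 mod 90601387 = 7876774.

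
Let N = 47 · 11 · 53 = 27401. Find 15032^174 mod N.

Mod 47: 15032 ≡ 39; by Fermat, exponent reduces to 174 mod 46 = 36; 39^36 ≡ 18 (mod 47).
Mod 11: 15032 ≡ 6; by Fermat, exponent reduces to 174 mod 10 = 4; 6^4 ≡ 9 (mod 11).
Mod 53: 15032 ≡ 33; by Fermat, exponent reduces to 174 mod 52 = 18; 33^18 ≡ 40 (mod 53).
Combine by CRT: x ≡ 18 (mod 47), x ≡ 9 (mod 11), x ≡ 40 (mod 53) ⇒ x ≡ 8149 (mod 27401).

8149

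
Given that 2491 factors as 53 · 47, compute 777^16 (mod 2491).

947

Mod 53: 777 ≡ 35; 35^16 ≡ 46 (mod 53).
Mod 47: 777 ≡ 25; 25^16 ≡ 7 (mod 47).
Combine by CRT: x ≡ 46 (mod 53), x ≡ 7 (mod 47) ⇒ x ≡ 947 (mod 2491).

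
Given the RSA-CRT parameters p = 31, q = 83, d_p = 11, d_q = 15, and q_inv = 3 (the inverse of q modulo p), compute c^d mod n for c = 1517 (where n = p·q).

2013

m₁ = c^(d_p) mod p: c ≡ 29 (mod 31), and 29^11 mod 31 = 29.
m₂ = c^(d_q) mod q: c ≡ 23 (mod 83), and 23^15 mod 83 = 21.
h = q_inv·(m₁ − m₂) mod p = 3·(29 − 21) mod 31 = 24.
m = m₂ + h·q = 21 + 24·83 = 2013.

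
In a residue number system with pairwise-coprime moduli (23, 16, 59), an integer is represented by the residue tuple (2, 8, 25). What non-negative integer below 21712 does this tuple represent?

14952

The moduli are pairwise coprime; N = 23·16·59 = 21712.
N/23 = 944; 944 ≡ 1 (mod 23), inverse 1.
N/16 = 1357; 1357 ≡ 13 (mod 16); 13·5 ≡ 1, so inverse 5.
N/59 = 368; 368 ≡ 14 (mod 59); 14·38 ≡ 1, so inverse 38.
x ≡ 2·944·1 + 8·1357·5 + 25·368·38 = 405768.
405768 mod 21712 = 14952.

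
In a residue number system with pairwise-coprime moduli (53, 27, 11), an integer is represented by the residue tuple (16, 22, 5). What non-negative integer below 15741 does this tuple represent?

The moduli are pairwise coprime; N = 53·27·11 = 15741.
N/53 = 297; 297 ≡ 32 (mod 53); 32·5 ≡ 1, so inverse 5.
N/27 = 583; 583 ≡ 16 (mod 27); 16·22 ≡ 1, so inverse 22.
N/11 = 1431; 1431 ≡ 1 (mod 11), inverse 1.
x ≡ 16·297·5 + 22·583·22 + 5·1431·1 = 313087.
313087 mod 15741 = 14008.

14008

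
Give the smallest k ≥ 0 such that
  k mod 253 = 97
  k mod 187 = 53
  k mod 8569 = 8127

1764772

gcd(253, 187) = 11 and 11 | (53 − 97), so the pair is consistent; merging gives k ≡ 1362 (mod 4301), where 4301 = lcm(253, 187).
gcd(4301, 8569) = 11 and 11 | (8127 − 1362), so the pair is consistent; merging gives k ≡ 1764772 (mod 3350479), where 3350479 = lcm(4301, 8569).
The solution is unique modulo lcm(253, 187, 8569) = 3350479.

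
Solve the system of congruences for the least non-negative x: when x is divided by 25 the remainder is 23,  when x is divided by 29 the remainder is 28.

Combine the congruences pairwise.
From x ≡ 23 (mod 25) write x = 23 + 25t. Substituting into x ≡ 28 (mod 29) gives 25t ≡ 5 (mod 29), and since 25⁻¹ ≡ 7 (mod 29), t ≡ 6. Hence x ≡ 23 + 25·6 = 173 (mod 725).

173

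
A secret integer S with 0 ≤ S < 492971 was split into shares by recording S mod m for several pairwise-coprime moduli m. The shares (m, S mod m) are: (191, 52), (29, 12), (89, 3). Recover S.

179783

The moduli are pairwise coprime; N = 191·29·89 = 492971.
N/191 = 2581; 2581 ≡ 98 (mod 191); 98·115 ≡ 1, so inverse 115.
N/29 = 16999; 16999 ≡ 5 (mod 29); 5·6 ≡ 1, so inverse 6.
N/89 = 5539; 5539 ≡ 21 (mod 89); 21·17 ≡ 1, so inverse 17.
S ≡ 52·2581·115 + 12·16999·6 + 3·5539·17 = 16940797.
16940797 mod 492971 = 179783.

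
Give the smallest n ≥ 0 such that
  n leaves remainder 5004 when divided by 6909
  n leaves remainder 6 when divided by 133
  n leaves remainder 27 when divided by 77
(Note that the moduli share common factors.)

1262442

Combine the congruences pairwise.
gcd(6909, 133) = 7 and 7 | (6 − 5004), so the pair is consistent; merging gives n ≡ 81003 (mod 131271), where 131271 = lcm(6909, 133).
gcd(131271, 77) = 7 and 7 | (27 − 81003), so the pair is consistent; merging gives n ≡ 1262442 (mod 1443981), where 1443981 = lcm(131271, 77).
The solution is unique modulo lcm(6909, 133, 77) = 1443981.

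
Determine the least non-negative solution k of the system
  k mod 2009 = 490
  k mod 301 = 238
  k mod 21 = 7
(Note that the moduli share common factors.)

42679

gcd(2009, 301) = 7 and 7 | (238 − 490), so the pair is consistent; merging gives k ≡ 42679 (mod 86387), where 86387 = lcm(2009, 301).
gcd(86387, 21) = 7 and 7 | (7 − 42679), so the pair is consistent; merging gives k ≡ 42679 (mod 259161), where 259161 = lcm(86387, 21).
The solution is unique modulo lcm(2009, 301, 21) = 259161.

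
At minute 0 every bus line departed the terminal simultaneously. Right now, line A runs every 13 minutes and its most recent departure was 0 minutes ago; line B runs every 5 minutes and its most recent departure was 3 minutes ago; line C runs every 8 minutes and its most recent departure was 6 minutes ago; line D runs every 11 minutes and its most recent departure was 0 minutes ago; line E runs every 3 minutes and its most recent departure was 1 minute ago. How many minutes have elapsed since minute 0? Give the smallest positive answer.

The moduli are pairwise coprime; N = 13·5·8·11·3 = 17160.
N/13 = 1320; 1320 ≡ 7 (mod 13); 7·2 ≡ 1, so inverse 2.
N/5 = 3432; 3432 ≡ 2 (mod 5); 2·3 ≡ 1, so inverse 3.
N/8 = 2145; 2145 ≡ 1 (mod 8), inverse 1.
N/11 = 1560; 1560 ≡ 9 (mod 11); 9·5 ≡ 1, so inverse 5.
N/3 = 5720; 5720 ≡ 2 (mod 3); 2·2 ≡ 1, so inverse 2.
t ≡ 0·1320·2 + 3·3432·3 + 6·2145·1 + 0·1560·5 + 1·5720·2 = 55198.
55198 mod 17160 = 3718.

3718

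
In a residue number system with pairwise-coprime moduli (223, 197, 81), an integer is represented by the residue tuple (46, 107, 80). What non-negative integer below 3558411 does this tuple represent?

3101084

The moduli are pairwise coprime; N = 223·197·81 = 3558411.
N/223 = 15957; 15957 ≡ 124 (mod 223); 124·9 ≡ 1, so inverse 9.
N/197 = 18063; 18063 ≡ 136 (mod 197); 136·155 ≡ 1, so inverse 155.
N/81 = 43931; 43931 ≡ 29 (mod 81); 29·14 ≡ 1, so inverse 14.
x ≡ 46·15957·9 + 107·18063·155 + 80·43931·14 = 355383773.
355383773 mod 3558411 = 3101084.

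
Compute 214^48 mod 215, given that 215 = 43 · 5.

Mod 43: 214 ≡ 42; by Fermat, exponent reduces to 48 mod 42 = 6; 42^6 ≡ 1 (mod 43).
Mod 5: 214 ≡ 4; since 4 | 48, by Fermat 4^48 ≡ 1 (mod 5).
Combine by CRT: x ≡ 1 (mod 43), x ≡ 1 (mod 5) ⇒ x ≡ 1 (mod 215).

1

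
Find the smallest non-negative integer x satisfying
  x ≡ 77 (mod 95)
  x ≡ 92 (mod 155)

Combine the congruences pairwise.
gcd(95, 155) = 5 and 5 | (92 − 77), so the pair is consistent; merging gives x ≡ 2262 (mod 2945), where 2945 = lcm(95, 155).
The solution is unique modulo lcm(95, 155) = 2945.

2262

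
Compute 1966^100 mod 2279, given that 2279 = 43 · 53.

Mod 43: 1966 ≡ 31; by Fermat, exponent reduces to 100 mod 42 = 16; 31^16 ≡ 24 (mod 43).
Mod 53: 1966 ≡ 5; by Fermat, exponent reduces to 100 mod 52 = 48; 5^48 ≡ 24 (mod 53).
Combine by CRT: x ≡ 24 (mod 43), x ≡ 24 (mod 53) ⇒ x ≡ 24 (mod 2279).

24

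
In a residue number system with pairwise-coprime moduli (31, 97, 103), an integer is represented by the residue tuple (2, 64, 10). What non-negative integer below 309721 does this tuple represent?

270694

The moduli are pairwise coprime; N = 31·97·103 = 309721.
N/31 = 9991; 9991 ≡ 9 (mod 31); 9·7 ≡ 1, so inverse 7.
N/97 = 3193; 3193 ≡ 89 (mod 97); 89·12 ≡ 1, so inverse 12.
N/103 = 3007; 3007 ≡ 20 (mod 103); 20·67 ≡ 1, so inverse 67.
x ≡ 2·9991·7 + 64·3193·12 + 10·3007·67 = 4606788.
4606788 mod 309721 = 270694.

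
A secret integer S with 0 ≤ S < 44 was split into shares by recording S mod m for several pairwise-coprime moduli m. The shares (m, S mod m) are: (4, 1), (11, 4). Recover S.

37

From S ≡ 1 (mod 4) write S = 1 + 4t. Substituting into S ≡ 4 (mod 11) gives 4t ≡ 3 (mod 11), and since 4⁻¹ ≡ 3 (mod 11), t ≡ 9. Hence S ≡ 1 + 4·9 = 37 (mod 44).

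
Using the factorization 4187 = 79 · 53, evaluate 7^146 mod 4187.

Mod 79: 7 ≡ 7; by Fermat, exponent reduces to 146 mod 78 = 68; 7^68 ≡ 16 (mod 79).
Mod 53: 7 ≡ 7; by Fermat, exponent reduces to 146 mod 52 = 42; 7^42 ≡ 28 (mod 53).
Combine by CRT: x ≡ 16 (mod 79), x ≡ 28 (mod 53) ⇒ x ≡ 2307 (mod 4187).

2307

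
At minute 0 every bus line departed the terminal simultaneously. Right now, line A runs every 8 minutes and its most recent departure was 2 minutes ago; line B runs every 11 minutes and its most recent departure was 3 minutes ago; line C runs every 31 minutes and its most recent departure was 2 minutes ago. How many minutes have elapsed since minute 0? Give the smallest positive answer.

The moduli are pairwise coprime; N = 8·11·31 = 2728.
N/8 = 341; 341 ≡ 5 (mod 8); 5·5 ≡ 1, so inverse 5.
N/11 = 248; 248 ≡ 6 (mod 11); 6·2 ≡ 1, so inverse 2.
N/31 = 88; 88 ≡ 26 (mod 31); 26·6 ≡ 1, so inverse 6.
t ≡ 2·341·5 + 3·248·2 + 2·88·6 = 5954.
5954 mod 2728 = 498.

498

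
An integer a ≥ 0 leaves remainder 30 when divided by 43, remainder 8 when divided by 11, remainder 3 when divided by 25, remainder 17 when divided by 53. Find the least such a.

From a ≡ 30 (mod 43) write a = 30 + 43t. Substituting into a ≡ 8 (mod 11) gives 43t ≡ 0 (mod 11), and since 10⁻¹ ≡ 10 (mod 11), t ≡ 0. Hence a ≡ 30 + 43·0 = 30 (mod 473).
From a ≡ 30 (mod 473) write a = 30 + 473t. Substituting into a ≡ 3 (mod 25) gives 473t ≡ 23 (mod 25), and since 23⁻¹ ≡ 12 (mod 25), t ≡ 1. Hence a ≡ 30 + 473·1 = 503 (mod 11825).
From a ≡ 503 (mod 11825) write a = 503 + 11825t. Substituting into a ≡ 17 (mod 53) gives 11825t ≡ 44 (mod 53), and since 6⁻¹ ≡ 9 (mod 53), t ≡ 25. Hence a ≡ 503 + 11825·25 = 296128 (mod 626725).

296128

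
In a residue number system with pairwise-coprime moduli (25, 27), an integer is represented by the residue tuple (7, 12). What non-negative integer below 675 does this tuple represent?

From x ≡ 7 (mod 25) write x = 7 + 25t. Substituting into x ≡ 12 (mod 27) gives 25t ≡ 5 (mod 27), and since 25⁻¹ ≡ 13 (mod 27), t ≡ 11. Hence x ≡ 7 + 25·11 = 282 (mod 675).

282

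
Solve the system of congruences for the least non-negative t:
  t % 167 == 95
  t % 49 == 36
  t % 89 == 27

265959

From t ≡ 95 (mod 167) write t = 95 + 167s. Substituting into t ≡ 36 (mod 49) gives 167s ≡ 39 (mod 49), and since 20⁻¹ ≡ 27 (mod 49), s ≡ 24. Hence t ≡ 95 + 167·24 = 4103 (mod 8183).
From t ≡ 4103 (mod 8183) write t = 4103 + 8183s. Substituting into t ≡ 27 (mod 89) gives 8183s ≡ 18 (mod 89), and since 84⁻¹ ≡ 71 (mod 89), s ≡ 32. Hence t ≡ 4103 + 8183·32 = 265959 (mod 728287).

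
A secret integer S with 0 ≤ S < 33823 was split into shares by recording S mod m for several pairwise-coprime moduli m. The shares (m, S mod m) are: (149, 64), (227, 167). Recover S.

Combine the congruences pairwise.
From S ≡ 64 (mod 149) write S = 64 + 149t. Substituting into S ≡ 167 (mod 227) gives 149t ≡ 103 (mod 227), and since 149⁻¹ ≡ 32 (mod 227), t ≡ 118. Hence S ≡ 64 + 149·118 = 17646 (mod 33823).

17646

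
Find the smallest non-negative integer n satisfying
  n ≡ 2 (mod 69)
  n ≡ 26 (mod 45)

71

gcd(69, 45) = 3 and 3 | (26 − 2), so the pair is consistent; merging gives n ≡ 71 (mod 1035), where 1035 = lcm(69, 45).
The solution is unique modulo lcm(69, 45) = 1035.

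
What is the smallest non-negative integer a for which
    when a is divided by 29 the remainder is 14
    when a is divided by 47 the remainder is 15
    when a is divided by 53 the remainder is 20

391

From a ≡ 14 (mod 29) write a = 14 + 29t. Substituting into a ≡ 15 (mod 47) gives 29t ≡ 1 (mod 47), and since 29⁻¹ ≡ 13 (mod 47), t ≡ 13. Hence a ≡ 14 + 29·13 = 391 (mod 1363).
From a ≡ 391 (mod 1363) write a = 391 + 1363t. Substituting into a ≡ 20 (mod 53) gives 1363t ≡ 0 (mod 53), and since 38⁻¹ ≡ 7 (mod 53), t ≡ 0. Hence a ≡ 391 + 1363·0 = 391 (mod 72239).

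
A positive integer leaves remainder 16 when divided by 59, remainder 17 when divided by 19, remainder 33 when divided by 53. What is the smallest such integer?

The moduli are pairwise coprime; M = 59·19·53 = 59413.
M/59 = 1007; 1007 ≡ 4 (mod 59); 4·15 ≡ 1, so inverse 15.
M/19 = 3127; 3127 ≡ 11 (mod 19); 11·7 ≡ 1, so inverse 7.
M/53 = 1121; 1121 ≡ 8 (mod 53); 8·20 ≡ 1, so inverse 20.
n ≡ 16·1007·15 + 17·3127·7 + 33·1121·20 = 1353653.
1353653 mod 59413 = 46567.

46567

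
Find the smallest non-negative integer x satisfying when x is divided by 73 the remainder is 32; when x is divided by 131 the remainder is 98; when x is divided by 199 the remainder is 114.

The moduli are pairwise coprime; N = 73·131·199 = 1903037.
N/73 = 26069; 26069 ≡ 8 (mod 73); 8·64 ≡ 1, so inverse 64.
N/131 = 14527; 14527 ≡ 117 (mod 131); 117·28 ≡ 1, so inverse 28.
N/199 = 9563; 9563 ≡ 11 (mod 199); 11·181 ≡ 1, so inverse 181.
x ≡ 32·26069·64 + 98·14527·28 + 114·9563·181 = 290574342.
290574342 mod 1903037 = 1312718.

1312718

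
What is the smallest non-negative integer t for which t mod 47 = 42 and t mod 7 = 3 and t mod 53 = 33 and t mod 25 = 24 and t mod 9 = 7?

2121199

From t ≡ 42 (mod 47) write t = 42 + 47s. Substituting into t ≡ 3 (mod 7) gives 47s ≡ 3 (mod 7), and since 5⁻¹ ≡ 3 (mod 7), s ≡ 2. Hence t ≡ 42 + 47·2 = 136 (mod 329).
From t ≡ 136 (mod 329) write t = 136 + 329s. Substituting into t ≡ 33 (mod 53) gives 329s ≡ 3 (mod 53), and since 11⁻¹ ≡ 29 (mod 53), s ≡ 34. Hence t ≡ 136 + 329·34 = 11322 (mod 17437).
From t ≡ 11322 (mod 17437) write t = 11322 + 17437s. Substituting into t ≡ 24 (mod 25) gives 17437s ≡ 2 (mod 25), and since 12⁻¹ ≡ 23 (mod 25), s ≡ 21. Hence t ≡ 11322 + 17437·21 = 377499 (mod 435925).
From t ≡ 377499 (mod 435925) write t = 377499 + 435925s. Substituting into t ≡ 7 (mod 9) gives 435925s ≡ 4 (mod 9), and since 1⁻¹ ≡ 1 (mod 9), s ≡ 4. Hence t ≡ 377499 + 435925·4 = 2121199 (mod 3923325).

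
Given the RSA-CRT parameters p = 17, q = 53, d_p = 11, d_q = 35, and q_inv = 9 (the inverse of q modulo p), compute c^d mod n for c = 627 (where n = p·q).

m₁ = c^(d_p) mod p: c ≡ 15 (mod 17), and 15^11 mod 17 = 9.
m₂ = c^(d_q) mod q: c ≡ 44 (mod 53), and 44^35 mod 53 = 24.
h = q_inv·(m₁ − m₂) mod p = 9·(9 − 24) mod 17 = 1.
m = m₂ + h·q = 24 + 1·53 = 77.

77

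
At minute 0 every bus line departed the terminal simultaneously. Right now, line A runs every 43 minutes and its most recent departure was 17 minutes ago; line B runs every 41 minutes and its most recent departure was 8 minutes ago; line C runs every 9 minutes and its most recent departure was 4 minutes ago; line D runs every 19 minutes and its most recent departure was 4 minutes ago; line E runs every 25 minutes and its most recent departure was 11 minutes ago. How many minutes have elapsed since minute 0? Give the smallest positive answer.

2093386

Combine the congruences pairwise.
From t ≡ 17 (mod 43) write t = 17 + 43s. Substituting into t ≡ 8 (mod 41) gives 43s ≡ 32 (mod 41), and since 2⁻¹ ≡ 21 (mod 41), s ≡ 16. Hence t ≡ 17 + 43·16 = 705 (mod 1763).
From t ≡ 705 (mod 1763) write t = 705 + 1763s. Substituting into t ≡ 4 (mod 9) gives 1763s ≡ 1 (mod 9), and since 8⁻¹ ≡ 8 (mod 9), s ≡ 8. Hence t ≡ 705 + 1763·8 = 14809 (mod 15867).
From t ≡ 14809 (mod 15867) write t = 14809 + 15867s. Substituting into t ≡ 4 (mod 19) gives 15867s ≡ 15 (mod 19), and since 2⁻¹ ≡ 10 (mod 19), s ≡ 17. Hence t ≡ 14809 + 15867·17 = 284548 (mod 301473).
From t ≡ 284548 (mod 301473) write t = 284548 + 301473s. Substituting into t ≡ 11 (mod 25) gives 301473s ≡ 13 (mod 25), and since 23⁻¹ ≡ 12 (mod 25), s ≡ 6. Hence t ≡ 284548 + 301473·6 = 2093386 (mod 7536825).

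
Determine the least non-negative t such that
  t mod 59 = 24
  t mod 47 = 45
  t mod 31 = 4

63213

Combine the congruences pairwise.
From t ≡ 24 (mod 59) write t = 24 + 59s. Substituting into t ≡ 45 (mod 47) gives 59s ≡ 21 (mod 47), and since 12⁻¹ ≡ 4 (mod 47), s ≡ 37. Hence t ≡ 24 + 59·37 = 2207 (mod 2773).
From t ≡ 2207 (mod 2773) write t = 2207 + 2773s. Substituting into t ≡ 4 (mod 31) gives 2773s ≡ 29 (mod 31), and since 14⁻¹ ≡ 20 (mod 31), s ≡ 22. Hence t ≡ 2207 + 2773·22 = 63213 (mod 85963).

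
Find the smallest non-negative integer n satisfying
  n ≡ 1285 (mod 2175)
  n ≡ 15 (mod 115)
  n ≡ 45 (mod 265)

727735

gcd(2175, 115) = 5 and 5 | (15 − 1285), so the pair is consistent; merging gives n ≡ 27385 (mod 50025), where 50025 = lcm(2175, 115).
gcd(50025, 265) = 5 and 5 | (45 − 27385), so the pair is consistent; merging gives n ≡ 727735 (mod 2651325), where 2651325 = lcm(50025, 265).
The solution is unique modulo lcm(2175, 115, 265) = 2651325.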